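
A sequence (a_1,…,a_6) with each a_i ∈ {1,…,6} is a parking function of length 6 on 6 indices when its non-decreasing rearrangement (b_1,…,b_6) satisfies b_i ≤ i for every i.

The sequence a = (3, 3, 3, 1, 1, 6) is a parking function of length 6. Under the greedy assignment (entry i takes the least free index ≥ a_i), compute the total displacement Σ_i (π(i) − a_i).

Σπ = 6·7/2 = 21 (π permutes [6]); Σa = 3+3+3+1+1+6 = 17; disp = 21−17 = 4.

4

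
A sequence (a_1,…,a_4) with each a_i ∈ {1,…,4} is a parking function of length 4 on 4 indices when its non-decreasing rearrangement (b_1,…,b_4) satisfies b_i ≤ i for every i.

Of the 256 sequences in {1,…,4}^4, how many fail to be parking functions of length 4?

Count = 1·5^3 = 1×125 = 125 (Pollak)
Example (4,4,3,4) → sorted (3,4,4,4): b_1=3>1, not a PF.
Total 256; non-PF = 256−125 = 131

131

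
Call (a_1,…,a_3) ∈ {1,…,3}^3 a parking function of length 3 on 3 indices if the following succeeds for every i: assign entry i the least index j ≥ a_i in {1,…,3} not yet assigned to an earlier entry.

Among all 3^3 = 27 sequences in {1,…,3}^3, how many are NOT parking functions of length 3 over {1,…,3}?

|PF| = (4−3)·4^(3−1) = 1·16 = 16 (Pollak)
Check (3,3,2) → sorted (2,3,3): b_1=2>1, not a PF.
3^3 − 16 = 27 − 16 = 11

11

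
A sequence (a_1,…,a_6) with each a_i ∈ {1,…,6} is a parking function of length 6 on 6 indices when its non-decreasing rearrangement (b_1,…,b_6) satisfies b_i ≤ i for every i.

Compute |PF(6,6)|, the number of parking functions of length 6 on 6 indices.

16807

|PF| = (6+1−6)·(6+1)^{6−1} = 1 · 16807 = 16807 (Konheim–Weiss)
Example (1,2,3,5,3,4) → sorted (1,2,3,3,4,5): b_i ≤ i ∀i, a PF.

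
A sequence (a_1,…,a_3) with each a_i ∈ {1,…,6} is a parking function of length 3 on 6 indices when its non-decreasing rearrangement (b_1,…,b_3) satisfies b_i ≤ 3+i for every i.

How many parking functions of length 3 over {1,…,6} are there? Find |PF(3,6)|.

196

#PF = 4·7^2 = 4×49 = 196 (Konheim–Weiss)
E.g. (5,3,3) → sorted (3,3,5): b_i ≤ 3+i ∀i, a PF.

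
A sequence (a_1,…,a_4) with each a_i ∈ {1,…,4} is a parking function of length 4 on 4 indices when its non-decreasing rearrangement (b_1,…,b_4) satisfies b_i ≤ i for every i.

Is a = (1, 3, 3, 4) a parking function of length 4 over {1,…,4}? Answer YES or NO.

Order a: b = (1, 3, 3, 4).
  b_1=1 ≤ 1
  b_2=3 > 2
  fails at i=2 ⇒ NO

NO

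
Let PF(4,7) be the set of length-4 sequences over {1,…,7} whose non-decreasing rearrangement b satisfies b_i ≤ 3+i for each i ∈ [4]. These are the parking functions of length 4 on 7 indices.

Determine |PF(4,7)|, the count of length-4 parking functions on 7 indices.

2048

#PF = (7+1−4)·(7+1)^{4−1} = 4·512 = 2048
One tuple (1,6,2,6) → sorted (1,2,6,6): b_i ≤ 3+i ∀i, a PF.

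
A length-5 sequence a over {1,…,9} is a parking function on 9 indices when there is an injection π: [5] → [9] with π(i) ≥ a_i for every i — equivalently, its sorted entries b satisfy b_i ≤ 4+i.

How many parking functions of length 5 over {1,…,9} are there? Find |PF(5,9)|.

|PF(5,9)| = (9−5+1)·(9+1)^(5−1) = 5 · 10000 = 50000 [KW]
Check (5,9,7,4,1) → sorted (1,4,5,7,9): b_i ≤ 4+i ∀i, a PF.

50000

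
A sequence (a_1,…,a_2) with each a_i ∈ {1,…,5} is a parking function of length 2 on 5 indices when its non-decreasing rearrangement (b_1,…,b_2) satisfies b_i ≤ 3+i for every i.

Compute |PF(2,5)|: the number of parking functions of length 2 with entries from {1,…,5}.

|PF(2,5)| = (6−2)·6^(2−1) = 4×6 = 24 (Konheim–Weiss)
Example (3,5) → sorted (3,5): b_i ≤ 3+i ∀i, a PF.

24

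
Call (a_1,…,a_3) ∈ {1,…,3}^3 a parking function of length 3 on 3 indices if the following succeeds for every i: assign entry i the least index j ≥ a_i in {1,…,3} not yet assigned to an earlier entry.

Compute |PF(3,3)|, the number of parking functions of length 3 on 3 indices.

16

|PF| = (3+1−3)·(3+1)^{3−1} = 1·16 = 16 (Konheim–Weiss)
Example (1,3,2) → sorted (1,2,3): b_i ≤ i ∀i, a PF.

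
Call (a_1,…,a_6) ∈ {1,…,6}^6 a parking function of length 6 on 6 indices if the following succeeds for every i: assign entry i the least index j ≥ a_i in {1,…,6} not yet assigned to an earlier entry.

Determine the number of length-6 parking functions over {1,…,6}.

16807

#PF = (6+1−6)·(6+1)^{6−1} = 1·16807 = 16807 [KW]
E.g. (3,2,4,1,3,2) → sorted (1,2,2,3,3,4): b_i ≤ i ∀i, a PF.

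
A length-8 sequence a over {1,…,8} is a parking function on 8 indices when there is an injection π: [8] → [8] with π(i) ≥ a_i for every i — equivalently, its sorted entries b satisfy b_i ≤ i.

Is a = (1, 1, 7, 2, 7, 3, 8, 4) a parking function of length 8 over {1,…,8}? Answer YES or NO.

Sorted: b = (1, 1, 2, 3, 4, 7, 7, 8).
  b_1=1 ≤ 1
  b_2=1 ≤ 2
  b_3=2 ≤ 3
  b_4=3 ≤ 4
  b_5=4 ≤ 5
  b_6=7 > 6
  fails at i=6 ⇒ NO

NO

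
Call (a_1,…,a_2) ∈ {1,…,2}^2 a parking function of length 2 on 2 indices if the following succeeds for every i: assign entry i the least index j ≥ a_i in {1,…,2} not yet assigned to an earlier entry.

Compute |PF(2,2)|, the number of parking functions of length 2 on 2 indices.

#PF = (3−2)·3^(2−1) = 1 · 3 = 3
Check (1,2) → sorted (1,2): b_i ≤ i ∀i, a PF.

3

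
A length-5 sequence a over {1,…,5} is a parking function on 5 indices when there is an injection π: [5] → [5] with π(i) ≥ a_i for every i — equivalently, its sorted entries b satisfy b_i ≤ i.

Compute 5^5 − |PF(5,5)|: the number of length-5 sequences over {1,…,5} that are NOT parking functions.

1829

|PF(5,5)| = 1·6^4 = 1 · 1296 = 1296 [KW]
E.g. (1,4,4,3,4) → sorted (1,3,4,4,4): b_2=3>2, not a PF.
So 3125 − 1296 = 1829 fail.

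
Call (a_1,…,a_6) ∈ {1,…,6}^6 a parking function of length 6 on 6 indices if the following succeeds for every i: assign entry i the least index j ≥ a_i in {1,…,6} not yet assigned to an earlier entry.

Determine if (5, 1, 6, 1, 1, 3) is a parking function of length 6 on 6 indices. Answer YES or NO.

YES

Order a: b = (1, 1, 1, 3, 5, 6).
  b_1=1 ≤ 1
  b_2=1 ≤ 2
  b_3=1 ≤ 3
  b_4=3 ≤ 4
  b_5=5 ≤ 5
  b_6=6 ≤ 6
All bounds hold ⇒ YES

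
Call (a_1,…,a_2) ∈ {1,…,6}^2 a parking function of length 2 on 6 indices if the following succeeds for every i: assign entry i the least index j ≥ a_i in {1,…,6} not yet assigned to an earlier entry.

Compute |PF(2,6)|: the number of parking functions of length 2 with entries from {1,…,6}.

35

|PF(2,6)| = 5·7^1 = 5·7 = 35 (Pollak)
Example (2,3) → sorted (2,3): b_i ≤ 4+i ∀i, a PF.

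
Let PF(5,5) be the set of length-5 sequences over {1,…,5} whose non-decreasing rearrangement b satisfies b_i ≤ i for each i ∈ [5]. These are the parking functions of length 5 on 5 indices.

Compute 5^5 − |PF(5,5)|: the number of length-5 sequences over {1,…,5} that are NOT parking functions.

1829

|PF(5,5)| = (5−5+1)·(5+1)^(5−1) = 1·1296 = 1296
One tuple (3,5,5,1,5) → sorted (1,3,5,5,5): b_2=3>2, not a PF.
5^5 − 1296 = 3125 − 1296 = 1829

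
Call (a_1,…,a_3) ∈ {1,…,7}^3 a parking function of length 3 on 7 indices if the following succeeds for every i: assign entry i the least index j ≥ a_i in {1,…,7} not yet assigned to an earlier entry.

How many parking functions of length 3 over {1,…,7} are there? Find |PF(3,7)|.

320

Count = (7−3+1)·(7+1)^(3−1) = 5×64 = 320 [KW]
One tuple (7,4,2) → sorted (2,4,7): b_i ≤ 4+i ∀i, a PF.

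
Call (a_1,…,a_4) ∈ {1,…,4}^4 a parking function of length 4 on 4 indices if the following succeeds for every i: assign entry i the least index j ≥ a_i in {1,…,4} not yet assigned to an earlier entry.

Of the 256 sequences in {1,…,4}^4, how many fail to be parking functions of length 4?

131

Count = (4+1−4)·(4+1)^{4−1} = 1 · 125 = 125
Example (2,4,4,1) → sorted (1,2,4,4): b_3=4>3, not a PF.
4^4 − 125 = 256 − 125 = 131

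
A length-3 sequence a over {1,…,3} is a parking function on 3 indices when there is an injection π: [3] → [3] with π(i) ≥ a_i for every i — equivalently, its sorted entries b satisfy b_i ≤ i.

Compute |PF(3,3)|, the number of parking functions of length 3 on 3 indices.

16

#PF = (3−3+1)·(3+1)^(3−1) = 1 · 16 = 16 (Konheim–Weiss)
Check (1,2,3) → sorted (1,2,3): b_i ≤ i ∀i, a PF.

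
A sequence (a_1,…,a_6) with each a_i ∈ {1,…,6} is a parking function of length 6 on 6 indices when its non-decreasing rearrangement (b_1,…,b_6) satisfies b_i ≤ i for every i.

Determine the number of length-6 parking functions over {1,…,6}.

16807

|PF(6,6)| = (6+1−6)·(6+1)^{6−1} = 1 · 16807 = 16807
One tuple (1,2,4,1,1,2) → sorted (1,1,1,2,2,4): b_i ≤ i ∀i, a PF.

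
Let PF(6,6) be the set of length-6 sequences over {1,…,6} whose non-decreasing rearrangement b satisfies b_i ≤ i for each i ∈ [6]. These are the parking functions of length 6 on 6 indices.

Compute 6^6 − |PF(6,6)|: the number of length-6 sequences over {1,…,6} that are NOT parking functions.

|PF(6,6)| = (7−6)·7^(6−1) = 1 · 16807 = 16807
Check (6,5,6,6,6,6) → sorted (5,6,6,6,6,6): b_1=5>1, not a PF.
6^6 − 16807 = 46656 − 16807 = 29849

29849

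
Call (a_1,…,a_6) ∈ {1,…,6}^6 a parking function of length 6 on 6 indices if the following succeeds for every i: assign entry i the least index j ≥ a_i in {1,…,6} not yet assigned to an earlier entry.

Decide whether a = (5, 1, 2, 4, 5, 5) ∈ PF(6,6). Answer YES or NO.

NO

Rearranged: b = (1, 2, 4, 5, 5, 5).
  b_1=1 ≤ 1
  b_2=2 ≤ 2
  b_3=4 > 3
  fails at i=3 ⇒ NO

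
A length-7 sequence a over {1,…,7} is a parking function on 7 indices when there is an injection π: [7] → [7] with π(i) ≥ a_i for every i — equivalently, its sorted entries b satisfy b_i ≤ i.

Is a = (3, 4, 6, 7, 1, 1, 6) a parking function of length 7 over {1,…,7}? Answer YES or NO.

Sorted: b = (1, 1, 3, 4, 6, 6, 7).
  b_1=1 ≤ 1
  b_2=1 ≤ 2
  b_3=3 ≤ 3
  b_4=4 ≤ 4
  b_5=6 > 5
  fails at i=5 ⇒ NO

NO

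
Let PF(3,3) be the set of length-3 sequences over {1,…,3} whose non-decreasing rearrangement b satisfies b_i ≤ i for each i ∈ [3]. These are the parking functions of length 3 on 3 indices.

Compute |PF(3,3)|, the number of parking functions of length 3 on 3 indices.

Count = 1·4^2 = 1 · 16 = 16
One tuple (1,1,3) → sorted (1,1,3): b_i ≤ i ∀i, a PF.

16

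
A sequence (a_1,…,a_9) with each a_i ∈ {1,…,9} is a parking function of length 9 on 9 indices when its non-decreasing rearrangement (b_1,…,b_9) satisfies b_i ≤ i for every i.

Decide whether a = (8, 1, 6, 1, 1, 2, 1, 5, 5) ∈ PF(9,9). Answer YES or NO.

Order a: b = (1, 1, 1, 1, 2, 5, 5, 6, 8).
  b_1=1 ≤ 1
  b_2=1 ≤ 2
  b_3=1 ≤ 3
  b_4=1 ≤ 4
  b_5=2 ≤ 5
  b_6=5 ≤ 6
  b_7=5 ≤ 7
  b_8=6 ≤ 8
  b_9=8 ≤ 9
All bounds hold ⇒ YES

YES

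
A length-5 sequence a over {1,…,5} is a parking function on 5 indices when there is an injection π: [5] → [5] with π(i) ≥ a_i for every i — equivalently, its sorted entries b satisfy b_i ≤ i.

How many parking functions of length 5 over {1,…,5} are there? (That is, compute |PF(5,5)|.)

1296

Count = (5+1−5)·(5+1)^{5−1} = 1·1296 = 1296 (Pollak)
Check (3,3,3,2,1) → sorted (1,2,3,3,3): b_i ≤ i ∀i, a PF.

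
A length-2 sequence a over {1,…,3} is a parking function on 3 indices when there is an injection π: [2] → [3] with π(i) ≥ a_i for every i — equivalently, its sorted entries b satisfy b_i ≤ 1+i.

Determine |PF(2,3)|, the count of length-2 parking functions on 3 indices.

|PF(2,3)| = (3−2+1)·(3+1)^(2−1) = 2 · 4 = 8 (Konheim–Weiss)
Check (2,1) → sorted (1,2): b_i ≤ 1+i ∀i, a PF.

8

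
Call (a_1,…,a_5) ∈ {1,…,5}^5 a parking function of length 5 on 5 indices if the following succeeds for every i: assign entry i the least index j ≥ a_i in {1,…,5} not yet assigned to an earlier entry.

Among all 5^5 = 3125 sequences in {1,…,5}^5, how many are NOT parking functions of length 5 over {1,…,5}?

1829

Count = 1·6^4 = 1×1296 = 1296 [KW]
One tuple (3,4,2,4,4) → sorted (2,3,4,4,4): b_1=2>1, not a PF.
So 3125 − 1296 = 1829 fail.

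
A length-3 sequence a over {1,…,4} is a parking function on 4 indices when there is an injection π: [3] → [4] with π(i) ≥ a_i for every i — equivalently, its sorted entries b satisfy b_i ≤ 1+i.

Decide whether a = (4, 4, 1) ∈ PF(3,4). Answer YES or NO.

NO

Rearranged: b = (1, 4, 4).
  b_1=1 ≤ 2
  b_2=4 > 3
  fails at i=2 ⇒ NO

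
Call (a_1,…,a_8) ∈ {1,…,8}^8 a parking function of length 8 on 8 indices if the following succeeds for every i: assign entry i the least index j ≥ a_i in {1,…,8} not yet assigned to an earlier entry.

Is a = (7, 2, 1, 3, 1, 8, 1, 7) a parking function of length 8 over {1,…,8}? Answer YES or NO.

Order a: b = (1, 1, 1, 2, 3, 7, 7, 8).
  b_1=1 ≤ 1
  b_2=1 ≤ 2
  b_3=1 ≤ 3
  b_4=2 ≤ 4
  b_5=3 ≤ 5
  b_6=7 > 6
  fails at i=6 ⇒ NO

NO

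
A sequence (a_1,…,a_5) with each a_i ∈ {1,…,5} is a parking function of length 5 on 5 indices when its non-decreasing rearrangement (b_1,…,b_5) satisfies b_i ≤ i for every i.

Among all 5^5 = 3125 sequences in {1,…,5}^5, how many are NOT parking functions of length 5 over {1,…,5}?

1829

Count = (5+1−5)·(5+1)^{5−1} = 1×1296 = 1296 (Pollak)
Example (3,5,2,5,2) → sorted (2,2,3,5,5): b_1=2>1, not a PF.
5^5 − 1296 = 3125 − 1296 = 1829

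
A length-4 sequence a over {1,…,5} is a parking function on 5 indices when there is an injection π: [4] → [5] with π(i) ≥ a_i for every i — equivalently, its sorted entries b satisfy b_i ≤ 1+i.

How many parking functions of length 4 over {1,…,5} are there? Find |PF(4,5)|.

Count = (6−4)·6^(4−1) = 2 · 216 = 432
Example (3,2,3,2) → sorted (2,2,3,3): b_i ≤ 1+i ∀i, a PF.

432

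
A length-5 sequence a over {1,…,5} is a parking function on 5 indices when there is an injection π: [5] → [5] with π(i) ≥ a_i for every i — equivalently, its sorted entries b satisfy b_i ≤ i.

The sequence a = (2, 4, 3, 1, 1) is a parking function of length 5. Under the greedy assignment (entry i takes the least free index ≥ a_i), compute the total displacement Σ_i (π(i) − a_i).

Σπ(i) = 1+…+5 = 15; Σa = 2+4+3+1+1 = 11; disp = 15−11 = 4.

4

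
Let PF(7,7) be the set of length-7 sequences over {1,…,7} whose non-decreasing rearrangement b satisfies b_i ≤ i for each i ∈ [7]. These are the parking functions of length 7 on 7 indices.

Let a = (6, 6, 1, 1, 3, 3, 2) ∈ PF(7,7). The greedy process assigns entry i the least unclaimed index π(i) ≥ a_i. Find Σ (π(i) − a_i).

6

Σπ = 28 ({1..7} each once); Σa = 6+6+1+1+3+3+2 = 22; disp = 28−22 = 6.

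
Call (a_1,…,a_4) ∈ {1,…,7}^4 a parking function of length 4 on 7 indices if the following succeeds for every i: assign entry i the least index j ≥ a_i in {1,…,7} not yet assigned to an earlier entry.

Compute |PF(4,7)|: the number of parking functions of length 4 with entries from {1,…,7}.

|PF(4,7)| = (7+1−4)·(7+1)^{4−1} = 4 · 512 = 2048 [KW]
E.g. (7,6,2,3) → sorted (2,3,6,7): b_i ≤ 3+i ∀i, a PF.

2048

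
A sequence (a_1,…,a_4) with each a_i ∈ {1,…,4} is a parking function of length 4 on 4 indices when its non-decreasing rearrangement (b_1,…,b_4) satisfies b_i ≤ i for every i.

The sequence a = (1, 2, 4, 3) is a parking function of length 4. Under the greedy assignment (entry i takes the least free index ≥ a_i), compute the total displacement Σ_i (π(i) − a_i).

Σπ = 4·5/2 = 10 (π permutes [4]); Σa = 1+2+4+3 = 10; disp = 10−10 = 0.

0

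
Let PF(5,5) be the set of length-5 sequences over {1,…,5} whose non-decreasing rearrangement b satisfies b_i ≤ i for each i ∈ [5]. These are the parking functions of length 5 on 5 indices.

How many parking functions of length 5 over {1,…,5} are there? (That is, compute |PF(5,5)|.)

#PF = 1·6^4 = 1 · 1296 = 1296 [KW]
E.g. (2,1,1,1,5) → sorted (1,1,1,2,5): b_i ≤ i ∀i, a PF.

1296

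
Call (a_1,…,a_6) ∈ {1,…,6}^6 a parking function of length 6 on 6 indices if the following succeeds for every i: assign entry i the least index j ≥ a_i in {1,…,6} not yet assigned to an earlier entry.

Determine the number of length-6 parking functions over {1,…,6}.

#PF = (6−6+1)·(6+1)^(6−1) = 1×16807 = 16807
One tuple (1,3,4,2,3,3) → sorted (1,2,3,3,3,4): b_i ≤ i ∀i, a PF.

16807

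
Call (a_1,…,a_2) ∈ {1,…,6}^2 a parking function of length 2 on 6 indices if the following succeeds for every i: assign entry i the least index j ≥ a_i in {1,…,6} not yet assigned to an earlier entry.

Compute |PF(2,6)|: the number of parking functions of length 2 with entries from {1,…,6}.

35

#PF = 5·7^1 = 5×7 = 35
Example (1,5) → sorted (1,5): b_i ≤ 4+i ∀i, a PF.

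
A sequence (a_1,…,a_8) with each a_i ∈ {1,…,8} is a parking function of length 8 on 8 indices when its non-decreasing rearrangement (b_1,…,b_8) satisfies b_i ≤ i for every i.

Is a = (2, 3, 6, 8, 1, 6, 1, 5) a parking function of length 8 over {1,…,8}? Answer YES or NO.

Sorted: b = (1, 1, 2, 3, 5, 6, 6, 8).
  b_1=1 ≤ 1
  b_2=1 ≤ 2
  b_3=2 ≤ 3
  b_4=3 ≤ 4
  b_5=5 ≤ 5
  b_6=6 ≤ 6
  b_7=6 ≤ 7
  b_8=8 ≤ 8
All bounds hold ⇒ YES

YES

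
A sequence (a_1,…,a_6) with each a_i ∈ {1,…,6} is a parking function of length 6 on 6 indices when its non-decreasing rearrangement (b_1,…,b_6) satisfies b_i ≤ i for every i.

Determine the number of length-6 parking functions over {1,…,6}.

|PF| = (6+1−6)·(6+1)^{6−1} = 1·16807 = 16807 (Konheim–Weiss)
Check (1,5,6,3,4,2) → sorted (1,2,3,4,5,6): b_i ≤ i ∀i, a PF.

16807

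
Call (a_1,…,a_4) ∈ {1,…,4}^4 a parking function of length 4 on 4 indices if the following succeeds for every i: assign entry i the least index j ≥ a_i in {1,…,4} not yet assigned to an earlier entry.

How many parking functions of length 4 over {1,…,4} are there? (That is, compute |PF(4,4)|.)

125

#PF = (4−4+1)·(4+1)^(4−1) = 1 · 125 = 125 [KW]
E.g. (2,2,1,4) → sorted (1,2,2,4): b_i ≤ i ∀i, a PF.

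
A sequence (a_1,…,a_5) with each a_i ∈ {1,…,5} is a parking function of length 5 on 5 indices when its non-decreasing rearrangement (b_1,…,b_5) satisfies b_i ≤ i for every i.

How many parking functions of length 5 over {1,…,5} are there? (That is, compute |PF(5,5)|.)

|PF| = (6−5)·6^(5−1) = 1×1296 = 1296 [KW]
E.g. (1,4,1,3,2) → sorted (1,1,2,3,4): b_i ≤ i ∀i, a PF.

1296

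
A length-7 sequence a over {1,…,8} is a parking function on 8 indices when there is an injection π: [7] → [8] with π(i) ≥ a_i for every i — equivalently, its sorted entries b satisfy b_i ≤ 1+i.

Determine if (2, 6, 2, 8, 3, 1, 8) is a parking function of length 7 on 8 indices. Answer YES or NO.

Sorted: b = (1, 2, 2, 3, 6, 8, 8).
  b_1=1 ≤ 2
  b_2=2 ≤ 3
  b_3=2 ≤ 4
  b_4=3 ≤ 5
  b_5=6 ≤ 6
  b_6=8 > 7
  fails at i=6 ⇒ NO

NO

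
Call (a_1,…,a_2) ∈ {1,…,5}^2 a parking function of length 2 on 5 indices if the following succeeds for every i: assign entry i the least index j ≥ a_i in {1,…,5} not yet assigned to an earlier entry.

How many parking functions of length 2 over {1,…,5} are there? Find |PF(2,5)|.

|PF| = 4·6^1 = 4 · 6 = 24 (Pollak)
Check (2,3) → sorted (2,3): b_i ≤ 3+i ∀i, a PF.

24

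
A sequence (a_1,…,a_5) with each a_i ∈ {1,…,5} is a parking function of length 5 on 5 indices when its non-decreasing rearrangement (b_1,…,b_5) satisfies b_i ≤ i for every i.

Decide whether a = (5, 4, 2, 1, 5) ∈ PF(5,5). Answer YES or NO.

NO

Rearranged: b = (1, 2, 4, 5, 5).
  b_1=1 ≤ 1
  b_2=2 ≤ 2
  b_3=4 > 3
  fails at i=3 ⇒ NO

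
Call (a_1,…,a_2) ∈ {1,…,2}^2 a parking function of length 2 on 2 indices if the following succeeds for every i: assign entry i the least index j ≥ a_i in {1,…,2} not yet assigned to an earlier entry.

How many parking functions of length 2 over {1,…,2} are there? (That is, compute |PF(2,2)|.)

3

|PF(2,2)| = (3−2)·3^(2−1) = 1 · 3 = 3 [KW]
Check (1,1) → sorted (1,1): b_i ≤ i ∀i, a PF.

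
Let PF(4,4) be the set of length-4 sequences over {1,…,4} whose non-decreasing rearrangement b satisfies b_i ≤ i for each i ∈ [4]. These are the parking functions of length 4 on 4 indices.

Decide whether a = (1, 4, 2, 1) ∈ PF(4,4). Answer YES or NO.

YES

Rearranged: b = (1, 1, 2, 4).
  b_1=1 ≤ 1
  b_2=1 ≤ 2
  b_3=2 ≤ 3
  b_4=4 ≤ 4
All bounds hold ⇒ YES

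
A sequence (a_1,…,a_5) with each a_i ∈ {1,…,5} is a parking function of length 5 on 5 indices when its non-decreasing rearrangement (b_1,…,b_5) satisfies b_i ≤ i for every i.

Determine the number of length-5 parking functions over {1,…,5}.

|PF(5,5)| = 1·6^4 = 1×1296 = 1296 (Pollak)
E.g. (2,1,5,3,4) → sorted (1,2,3,4,5): b_i ≤ i ∀i, a PF.

1296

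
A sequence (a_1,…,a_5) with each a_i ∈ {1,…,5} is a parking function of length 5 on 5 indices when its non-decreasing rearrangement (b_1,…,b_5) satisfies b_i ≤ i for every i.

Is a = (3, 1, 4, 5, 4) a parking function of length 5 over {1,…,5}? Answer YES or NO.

NO

Order a: b = (1, 3, 4, 4, 5).
  b_1=1 ≤ 1
  b_2=3 > 2
  fails at i=2 ⇒ NO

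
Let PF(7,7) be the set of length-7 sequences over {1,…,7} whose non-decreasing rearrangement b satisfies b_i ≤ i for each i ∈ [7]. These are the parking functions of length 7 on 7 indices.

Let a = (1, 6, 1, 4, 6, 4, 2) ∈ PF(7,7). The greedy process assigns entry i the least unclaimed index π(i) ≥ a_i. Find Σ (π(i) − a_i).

Σπ(i) = 1+…+7 = 28; Σa = 1+6+1+4+6+4+2 = 24; disp = 28−24 = 4.

4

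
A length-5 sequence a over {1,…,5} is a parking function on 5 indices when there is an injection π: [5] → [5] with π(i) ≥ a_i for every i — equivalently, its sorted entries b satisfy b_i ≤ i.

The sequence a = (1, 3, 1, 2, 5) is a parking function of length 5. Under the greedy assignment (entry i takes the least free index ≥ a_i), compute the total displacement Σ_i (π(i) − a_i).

Σπ(i) = 1+…+5 = 15; Σa = 1+3+1+2+5 = 12; disp = 15−12 = 3.

3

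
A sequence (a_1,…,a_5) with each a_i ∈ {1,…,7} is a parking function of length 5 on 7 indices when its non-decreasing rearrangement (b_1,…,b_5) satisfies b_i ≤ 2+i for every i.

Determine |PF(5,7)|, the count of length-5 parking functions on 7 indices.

12288

#PF = (7−5+1)·(7+1)^(5−1) = 3×4096 = 12288
E.g. (3,4,7,2,6) → sorted (2,3,4,6,7): b_i ≤ 2+i ∀i, a PF.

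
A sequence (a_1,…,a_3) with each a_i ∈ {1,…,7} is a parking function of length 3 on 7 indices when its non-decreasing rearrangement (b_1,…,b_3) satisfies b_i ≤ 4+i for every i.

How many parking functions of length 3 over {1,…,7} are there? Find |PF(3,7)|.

320

#PF = (8−3)·8^(3−1) = 5·64 = 320 [KW]
E.g. (4,3,7) → sorted (3,4,7): b_i ≤ 4+i ∀i, a PF.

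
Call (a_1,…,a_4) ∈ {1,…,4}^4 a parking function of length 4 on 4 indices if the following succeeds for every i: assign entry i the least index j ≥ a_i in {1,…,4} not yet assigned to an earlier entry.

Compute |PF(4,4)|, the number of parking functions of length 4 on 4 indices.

125

Count = (4+1−4)·(4+1)^{4−1} = 1×125 = 125 (Konheim–Weiss)
Example (4,1,2,2) → sorted (1,2,2,4): b_i ≤ i ∀i, a PF.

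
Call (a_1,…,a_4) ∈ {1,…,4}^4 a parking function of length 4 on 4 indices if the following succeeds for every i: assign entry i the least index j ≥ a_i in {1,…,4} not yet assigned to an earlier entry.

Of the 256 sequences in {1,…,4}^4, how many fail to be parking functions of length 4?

|PF(4,4)| = (4+1−4)·(4+1)^{4−1} = 1×125 = 125 (Pollak)
Check (4,4,3,4) → sorted (3,4,4,4): b_1=3>1, not a PF.
Total 256; non-PF = 256−125 = 131

131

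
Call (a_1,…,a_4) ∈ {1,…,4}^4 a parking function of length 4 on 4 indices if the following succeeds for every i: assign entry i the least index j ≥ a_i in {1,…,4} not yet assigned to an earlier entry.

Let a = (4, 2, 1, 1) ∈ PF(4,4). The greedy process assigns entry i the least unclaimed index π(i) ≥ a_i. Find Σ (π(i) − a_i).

Σπ(i) = 1+…+4 = 10; Σa = 4+2+1+1 = 8; disp = 10−8 = 2.

2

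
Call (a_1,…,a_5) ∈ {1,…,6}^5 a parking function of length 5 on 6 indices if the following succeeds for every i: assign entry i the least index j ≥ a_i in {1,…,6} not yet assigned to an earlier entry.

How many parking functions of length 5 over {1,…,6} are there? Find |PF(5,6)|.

4802

#PF = (6−5+1)·(6+1)^(5−1) = 2×2401 = 4802
One tuple (3,2,3,5,2) → sorted (2,2,3,3,5): b_i ≤ 1+i ∀i, a PF.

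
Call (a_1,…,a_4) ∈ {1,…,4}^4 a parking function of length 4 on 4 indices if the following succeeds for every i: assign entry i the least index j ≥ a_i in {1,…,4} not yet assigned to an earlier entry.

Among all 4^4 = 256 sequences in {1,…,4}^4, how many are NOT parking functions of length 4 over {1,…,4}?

#PF = (4−4+1)·(4+1)^(4−1) = 1×125 = 125 (Pollak)
Example (4,2,2,3) → sorted (2,2,3,4): b_1=2>1, not a PF.
4^4 − 125 = 256 − 125 = 131

131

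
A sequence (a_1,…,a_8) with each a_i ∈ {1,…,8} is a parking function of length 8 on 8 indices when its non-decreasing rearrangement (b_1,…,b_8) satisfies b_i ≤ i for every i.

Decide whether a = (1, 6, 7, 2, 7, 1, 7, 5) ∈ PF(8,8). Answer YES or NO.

Rearranged: b = (1, 1, 2, 5, 6, 7, 7, 7).
  b_1=1 ≤ 1
  b_2=1 ≤ 2
  b_3=2 ≤ 3
  b_4=5 > 4
  fails at i=4 ⇒ NO

NO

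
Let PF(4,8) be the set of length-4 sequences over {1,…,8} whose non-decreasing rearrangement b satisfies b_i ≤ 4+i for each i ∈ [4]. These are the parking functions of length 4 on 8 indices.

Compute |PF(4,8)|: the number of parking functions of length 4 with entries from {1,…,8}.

|PF(4,8)| = 5·9^3 = 5 · 729 = 3645 [KW]
One tuple (1,5,5,2) → sorted (1,2,5,5): b_i ≤ 4+i ∀i, a PF.

3645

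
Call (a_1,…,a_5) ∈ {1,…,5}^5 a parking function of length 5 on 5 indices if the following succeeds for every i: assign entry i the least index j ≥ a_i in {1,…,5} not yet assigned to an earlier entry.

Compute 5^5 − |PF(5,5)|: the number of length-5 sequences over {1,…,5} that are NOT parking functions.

1829

#PF = 1·6^4 = 1·1296 = 1296
One tuple (5,4,5,4,4) → sorted (4,4,4,5,5): b_1=4>1, not a PF.
So 3125 − 1296 = 1829 fail.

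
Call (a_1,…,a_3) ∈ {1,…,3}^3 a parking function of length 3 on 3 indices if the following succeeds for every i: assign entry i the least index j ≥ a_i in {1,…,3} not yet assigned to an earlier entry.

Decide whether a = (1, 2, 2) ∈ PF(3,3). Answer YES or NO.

YES

Rearranged: b = (1, 2, 2).
  b_1=1 ≤ 1
  b_2=2 ≤ 2
  b_3=2 ≤ 3
All bounds hold ⇒ YES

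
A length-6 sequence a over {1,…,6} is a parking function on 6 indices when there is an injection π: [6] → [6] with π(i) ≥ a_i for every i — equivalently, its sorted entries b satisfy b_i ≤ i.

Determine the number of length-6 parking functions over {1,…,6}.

16807

|PF(6,6)| = (6−6+1)·(6+1)^(6−1) = 1 · 16807 = 16807 [KW]
Example (2,5,1,2,4,2) → sorted (1,2,2,2,4,5): b_i ≤ i ∀i, a PF.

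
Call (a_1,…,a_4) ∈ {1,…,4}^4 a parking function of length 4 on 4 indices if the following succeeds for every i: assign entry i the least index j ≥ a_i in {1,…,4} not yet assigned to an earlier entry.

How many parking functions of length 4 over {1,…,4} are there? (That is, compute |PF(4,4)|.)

|PF(4,4)| = 1·5^3 = 1 · 125 = 125
Check (3,1,1,1) → sorted (1,1,1,3): b_i ≤ i ∀i, a PF.

125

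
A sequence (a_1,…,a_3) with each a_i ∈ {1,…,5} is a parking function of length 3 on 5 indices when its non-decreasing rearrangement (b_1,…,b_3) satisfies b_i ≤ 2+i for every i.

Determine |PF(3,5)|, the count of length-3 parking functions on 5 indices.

108

#PF = 3·6^2 = 3 · 36 = 108 (Konheim–Weiss)
Example (4,1,3) → sorted (1,3,4): b_i ≤ 2+i ∀i, a PF.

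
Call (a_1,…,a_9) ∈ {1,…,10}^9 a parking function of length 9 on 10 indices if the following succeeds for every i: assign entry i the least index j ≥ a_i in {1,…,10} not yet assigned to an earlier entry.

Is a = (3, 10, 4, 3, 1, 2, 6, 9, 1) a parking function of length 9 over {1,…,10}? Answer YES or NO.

YES

Order a: b = (1, 1, 2, 3, 3, 4, 6, 9, 10).
  b_1=1 ≤ 2
  b_2=1 ≤ 3
  b_3=2 ≤ 4
  b_4=3 ≤ 5
  b_5=3 ≤ 6
  b_6=4 ≤ 7
  b_7=6 ≤ 8
  b_8=9 ≤ 9
  b_9=10 ≤ 10
All bounds hold ⇒ YES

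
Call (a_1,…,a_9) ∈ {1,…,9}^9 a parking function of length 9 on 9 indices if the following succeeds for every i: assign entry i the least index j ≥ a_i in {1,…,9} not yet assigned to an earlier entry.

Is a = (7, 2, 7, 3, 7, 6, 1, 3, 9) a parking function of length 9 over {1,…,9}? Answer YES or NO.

Order a: b = (1, 2, 3, 3, 6, 7, 7, 7, 9).
  b_1=1 ≤ 1
  b_2=2 ≤ 2
  b_3=3 ≤ 3
  b_4=3 ≤ 4
  b_5=6 > 5
  fails at i=5 ⇒ NO

NO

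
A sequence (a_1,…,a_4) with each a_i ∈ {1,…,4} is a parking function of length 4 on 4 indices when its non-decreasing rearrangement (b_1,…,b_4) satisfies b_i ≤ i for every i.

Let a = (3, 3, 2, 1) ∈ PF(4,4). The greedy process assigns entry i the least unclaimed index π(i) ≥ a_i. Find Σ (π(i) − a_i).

Σπ = 10 ({1..4} each once); Σa = 3+3+2+1 = 9; disp = 10−9 = 1.

1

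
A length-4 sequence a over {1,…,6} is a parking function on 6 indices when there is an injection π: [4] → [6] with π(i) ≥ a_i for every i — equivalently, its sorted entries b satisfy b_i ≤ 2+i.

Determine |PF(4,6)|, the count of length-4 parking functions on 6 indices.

|PF| = (6+1−4)·(6+1)^{4−1} = 3×343 = 1029 (Konheim–Weiss)
One tuple (4,5,2,3) → sorted (2,3,4,5): b_i ≤ 2+i ∀i, a PF.

1029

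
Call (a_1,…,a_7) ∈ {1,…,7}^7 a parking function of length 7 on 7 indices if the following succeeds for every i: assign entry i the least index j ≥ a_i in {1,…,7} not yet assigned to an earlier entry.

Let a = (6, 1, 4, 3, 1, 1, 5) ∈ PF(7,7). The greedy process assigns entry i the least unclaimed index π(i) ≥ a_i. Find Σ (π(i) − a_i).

Σπ = 28 ({1..7} each once); Σa = 6+1+4+3+1+1+5 = 21; disp = 28−21 = 7.

7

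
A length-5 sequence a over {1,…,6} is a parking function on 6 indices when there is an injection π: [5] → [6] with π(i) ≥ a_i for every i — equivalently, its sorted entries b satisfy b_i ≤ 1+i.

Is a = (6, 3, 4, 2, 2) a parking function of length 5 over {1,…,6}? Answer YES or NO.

YES

Rearranged: b = (2, 2, 3, 4, 6).
  b_1=2 ≤ 2
  b_2=2 ≤ 3
  b_3=3 ≤ 4
  b_4=4 ≤ 5
  b_5=6 ≤ 6
All bounds hold ⇒ YES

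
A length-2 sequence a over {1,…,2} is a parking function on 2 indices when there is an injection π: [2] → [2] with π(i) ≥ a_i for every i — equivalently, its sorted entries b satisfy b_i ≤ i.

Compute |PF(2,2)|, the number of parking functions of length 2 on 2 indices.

3

|PF| = (2−2+1)·(2+1)^(2−1) = 1·3 = 3 [KW]
E.g. (1,1) → sorted (1,1): b_i ≤ i ∀i, a PF.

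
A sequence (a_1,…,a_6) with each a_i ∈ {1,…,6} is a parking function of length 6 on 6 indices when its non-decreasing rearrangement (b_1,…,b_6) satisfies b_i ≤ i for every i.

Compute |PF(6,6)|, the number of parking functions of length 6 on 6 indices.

16807

|PF| = (6−6+1)·(6+1)^(6−1) = 1×16807 = 16807 (Konheim–Weiss)
One tuple (4,2,1,3,1,5) → sorted (1,1,2,3,4,5): b_i ≤ i ∀i, a PF.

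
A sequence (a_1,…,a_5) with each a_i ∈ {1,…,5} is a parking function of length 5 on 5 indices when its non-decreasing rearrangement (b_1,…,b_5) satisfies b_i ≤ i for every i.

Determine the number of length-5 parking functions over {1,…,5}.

#PF = (5−5+1)·(5+1)^(5−1) = 1 · 1296 = 1296
E.g. (4,5,1,2,3) → sorted (1,2,3,4,5): b_i ≤ i ∀i, a PF.

1296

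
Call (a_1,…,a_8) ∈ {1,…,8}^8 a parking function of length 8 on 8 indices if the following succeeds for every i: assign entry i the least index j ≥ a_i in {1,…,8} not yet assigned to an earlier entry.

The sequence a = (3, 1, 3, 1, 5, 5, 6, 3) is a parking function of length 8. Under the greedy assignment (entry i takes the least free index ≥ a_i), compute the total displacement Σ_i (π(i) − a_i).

9

Σπ = 8·9/2 = 36 (π permutes [8]); Σa = 3+1+3+1+5+5+6+3 = 27; disp = 36−27 = 9.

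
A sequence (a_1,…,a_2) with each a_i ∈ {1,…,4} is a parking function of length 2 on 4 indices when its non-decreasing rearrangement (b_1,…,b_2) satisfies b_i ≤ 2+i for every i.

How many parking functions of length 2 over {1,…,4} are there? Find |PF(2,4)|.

#PF = (4+1−2)·(4+1)^{2−1} = 3·5 = 15 (Konheim–Weiss)
Check (1,3) → sorted (1,3): b_i ≤ 2+i ∀i, a PF.

15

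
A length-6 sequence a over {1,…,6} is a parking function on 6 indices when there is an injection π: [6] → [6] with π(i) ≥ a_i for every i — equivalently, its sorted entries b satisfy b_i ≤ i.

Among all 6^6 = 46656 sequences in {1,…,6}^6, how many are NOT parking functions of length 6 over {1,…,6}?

|PF| = (6−6+1)·(6+1)^(6−1) = 1 · 16807 = 16807 (Pollak)
E.g. (6,6,1,6,4,3) → sorted (1,3,4,6,6,6): b_2=3>2, not a PF.
Total 46656; non-PF = 46656−16807 = 29849

29849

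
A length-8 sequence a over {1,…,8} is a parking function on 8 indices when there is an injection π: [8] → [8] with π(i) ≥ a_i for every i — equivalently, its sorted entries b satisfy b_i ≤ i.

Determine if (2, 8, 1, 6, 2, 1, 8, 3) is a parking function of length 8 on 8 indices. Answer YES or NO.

NO

Order a: b = (1, 1, 2, 2, 3, 6, 8, 8).
  b_1=1 ≤ 1
  b_2=1 ≤ 2
  b_3=2 ≤ 3
  b_4=2 ≤ 4
  b_5=3 ≤ 5
  b_6=6 ≤ 6
  b_7=8 > 7
  fails at i=7 ⇒ NO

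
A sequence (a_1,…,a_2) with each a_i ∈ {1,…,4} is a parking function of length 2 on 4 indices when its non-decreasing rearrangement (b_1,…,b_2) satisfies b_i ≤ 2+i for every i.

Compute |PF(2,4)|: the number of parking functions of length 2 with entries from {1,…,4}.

|PF(2,4)| = (4+1−2)·(4+1)^{2−1} = 3 · 5 = 15 (Konheim–Weiss)
One tuple (2,2) → sorted (2,2): b_i ≤ 2+i ∀i, a PF.

15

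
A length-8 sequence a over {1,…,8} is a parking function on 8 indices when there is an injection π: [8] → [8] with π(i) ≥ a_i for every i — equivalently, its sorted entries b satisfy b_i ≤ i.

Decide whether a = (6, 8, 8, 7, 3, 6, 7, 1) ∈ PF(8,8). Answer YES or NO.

Sorted: b = (1, 3, 6, 6, 7, 7, 8, 8).
  b_1=1 ≤ 1
  b_2=3 > 2
  fails at i=2 ⇒ NO

NO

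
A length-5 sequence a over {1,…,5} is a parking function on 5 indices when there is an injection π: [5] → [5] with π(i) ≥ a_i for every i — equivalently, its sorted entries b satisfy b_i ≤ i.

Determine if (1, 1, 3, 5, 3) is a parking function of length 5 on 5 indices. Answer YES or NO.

Sorted: b = (1, 1, 3, 3, 5).
  b_1=1 ≤ 1
  b_2=1 ≤ 2
  b_3=3 ≤ 3
  b_4=3 ≤ 4
  b_5=5 ≤ 5
All bounds hold ⇒ YES

YES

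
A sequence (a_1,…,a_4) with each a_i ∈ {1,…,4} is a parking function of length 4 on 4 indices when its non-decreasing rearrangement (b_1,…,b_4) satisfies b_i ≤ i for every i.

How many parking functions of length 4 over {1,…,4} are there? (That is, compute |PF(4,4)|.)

#PF = (5−4)·5^(4−1) = 1 · 125 = 125 (Pollak)
Example (2,2,1,1) → sorted (1,1,2,2): b_i ≤ i ∀i, a PF.

125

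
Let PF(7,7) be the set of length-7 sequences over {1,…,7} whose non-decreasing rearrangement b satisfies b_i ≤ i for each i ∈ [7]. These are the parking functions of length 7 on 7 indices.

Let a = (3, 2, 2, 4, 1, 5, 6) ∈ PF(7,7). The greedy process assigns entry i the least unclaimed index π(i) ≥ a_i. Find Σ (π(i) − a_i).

5

Σπ(i) = 1+…+7 = 28; Σa = 3+2+2+4+1+5+6 = 23; disp = 28−23 = 5.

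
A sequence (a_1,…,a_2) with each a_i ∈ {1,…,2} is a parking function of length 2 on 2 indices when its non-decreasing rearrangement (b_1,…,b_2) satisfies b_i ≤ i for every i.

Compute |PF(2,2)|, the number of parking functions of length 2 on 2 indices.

3

#PF = (3−2)·3^(2−1) = 1×3 = 3 (Pollak)
E.g. (2,1) → sorted (1,2): b_i ≤ i ∀i, a PF.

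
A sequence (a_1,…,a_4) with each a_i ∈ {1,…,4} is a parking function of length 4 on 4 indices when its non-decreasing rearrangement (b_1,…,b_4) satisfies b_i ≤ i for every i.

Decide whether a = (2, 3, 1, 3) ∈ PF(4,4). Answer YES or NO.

Order a: b = (1, 2, 3, 3).
  b_1=1 ≤ 1
  b_2=2 ≤ 2
  b_3=3 ≤ 3
  b_4=3 ≤ 4
All bounds hold ⇒ YES

YES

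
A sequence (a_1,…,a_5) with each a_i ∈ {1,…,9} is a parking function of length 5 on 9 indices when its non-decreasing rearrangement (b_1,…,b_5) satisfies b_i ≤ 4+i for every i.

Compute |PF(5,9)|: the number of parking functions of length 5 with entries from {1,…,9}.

Count = (9−5+1)·(9+1)^(5−1) = 5 · 10000 = 50000 (Konheim–Weiss)
E.g. (8,6,9,5,3) → sorted (3,5,6,8,9): b_i ≤ 4+i ∀i, a PF.

50000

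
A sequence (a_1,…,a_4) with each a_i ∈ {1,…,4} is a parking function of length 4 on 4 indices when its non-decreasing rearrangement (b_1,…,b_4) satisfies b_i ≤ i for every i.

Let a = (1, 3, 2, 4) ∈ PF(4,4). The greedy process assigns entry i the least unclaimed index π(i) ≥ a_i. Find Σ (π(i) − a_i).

Σπ = 4·5/2 = 10 (π permutes [4]); Σa = 1+3+2+4 = 10; disp = 10−10 = 0.

0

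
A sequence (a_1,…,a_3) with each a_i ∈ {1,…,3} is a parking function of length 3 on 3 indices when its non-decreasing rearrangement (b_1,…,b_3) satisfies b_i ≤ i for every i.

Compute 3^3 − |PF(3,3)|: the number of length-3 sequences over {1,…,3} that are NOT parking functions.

|PF| = (3−3+1)·(3+1)^(3−1) = 1 · 16 = 16 (Pollak)
Example (2,2,3) → sorted (2,2,3): b_1=2>1, not a PF.
Total 27; non-PF = 27−16 = 11

11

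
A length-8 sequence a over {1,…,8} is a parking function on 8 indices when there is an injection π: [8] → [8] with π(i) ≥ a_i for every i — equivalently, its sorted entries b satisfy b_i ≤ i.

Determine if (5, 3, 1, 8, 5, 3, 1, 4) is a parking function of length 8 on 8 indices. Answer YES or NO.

YES

Order a: b = (1, 1, 3, 3, 4, 5, 5, 8).
  b_1=1 ≤ 1
  b_2=1 ≤ 2
  b_3=3 ≤ 3
  b_4=3 ≤ 4
  b_5=4 ≤ 5
  b_6=5 ≤ 6
  b_7=5 ≤ 7
  b_8=8 ≤ 8
All bounds hold ⇒ YES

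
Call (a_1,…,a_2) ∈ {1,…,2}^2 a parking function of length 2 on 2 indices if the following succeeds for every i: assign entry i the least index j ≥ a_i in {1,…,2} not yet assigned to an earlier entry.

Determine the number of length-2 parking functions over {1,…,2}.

3

#PF = (2+1−2)·(2+1)^{2−1} = 1 · 3 = 3 (Konheim–Weiss)
Example (2,1) → sorted (1,2): b_i ≤ i ∀i, a PF.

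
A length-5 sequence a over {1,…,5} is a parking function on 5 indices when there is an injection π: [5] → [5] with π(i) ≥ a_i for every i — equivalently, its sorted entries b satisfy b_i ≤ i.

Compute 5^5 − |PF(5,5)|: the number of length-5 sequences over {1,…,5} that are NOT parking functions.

|PF(5,5)| = (5+1−5)·(5+1)^{5−1} = 1 · 1296 = 1296
Check (3,5,4,5,4) → sorted (3,4,4,5,5): b_1=3>1, not a PF.
Total 3125; non-PF = 3125−1296 = 1829

1829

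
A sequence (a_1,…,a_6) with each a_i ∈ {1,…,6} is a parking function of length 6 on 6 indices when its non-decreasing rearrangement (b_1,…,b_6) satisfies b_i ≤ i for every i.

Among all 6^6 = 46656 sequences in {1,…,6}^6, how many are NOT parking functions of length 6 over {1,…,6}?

|PF(6,6)| = (6+1−6)·(6+1)^{6−1} = 1×16807 = 16807 [KW]
Example (6,1,6,4,3,2) → sorted (1,2,3,4,6,6): b_5=6>5, not a PF.
6^6 − 16807 = 46656 − 16807 = 29849

29849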